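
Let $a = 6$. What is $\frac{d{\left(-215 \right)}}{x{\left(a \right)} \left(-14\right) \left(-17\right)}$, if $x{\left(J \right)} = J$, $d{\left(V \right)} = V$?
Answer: $- \frac{215}{1428} \approx -0.15056$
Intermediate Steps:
$\frac{d{\left(-215 \right)}}{x{\left(a \right)} \left(-14\right) \left(-17\right)} = - \frac{215}{6 \left(-14\right) \left(-17\right)} = - \frac{215}{\left(-84\right) \left(-17\right)} = - \frac{215}{1428}$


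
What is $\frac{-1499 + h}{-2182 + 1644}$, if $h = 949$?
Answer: $\frac{275}{269} \approx 1.0223$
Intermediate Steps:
$\frac{-1499 + h}{-2182 + 1644} = \frac{-1499 + 949}{-2182 + 1644} = - \frac{550}{-538} = \left(-550\right) \left(- \frac{1}{538}\right) = \frac{275}{269}$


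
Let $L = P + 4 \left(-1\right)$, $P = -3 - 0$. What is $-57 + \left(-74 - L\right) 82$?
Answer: $-5551$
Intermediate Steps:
$P = -3$ ($P = -3 + 0 = -3$)
$L = -7$ ($L = -3 + 4 \left(-1\right) = -3 - 4 = -7$)
$-57 + \left(-74 - L\right) 82 = -57 + \left(-74 - -7\right) 82 = -57 + \left(-74 + 7\right) 82 = -57 - 5494 = -5551$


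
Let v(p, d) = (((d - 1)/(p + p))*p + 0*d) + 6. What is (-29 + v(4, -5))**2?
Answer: 676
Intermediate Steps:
v(p, d) = 11/2 + d/2 (v(p, d) = (((-1 + d)/((2*p)))*p + 0) + 6 = (((-1 + d)*(1/(2*p)))*p + 0) + 6 = (((-1 + d)/(2*p))*p + 0) + 6 = ((-1/2 + d/2) + 0) + 6 = (-1/2 + d/2) + 6 = 11/2 + d/2)
(-29 + v(4, -5))**2 = (-29 + (11/2 + (1/2)*(-5)))**2 = (-29 + (11/2 - 5/2))**2 = (-29 + 3)**2 = (-26)**2 = 676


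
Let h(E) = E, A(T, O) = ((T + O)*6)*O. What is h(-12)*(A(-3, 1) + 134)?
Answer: -1464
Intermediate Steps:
A(T, O) = O*(6*O + 6*T) (A(T, O) = ((O + T)*6)*O = (6*O + 6*T)*O = O*(6*O + 6*T))
h(-12)*(A(-3, 1) + 134) = -12*(6*1*(1 - 3) + 134) = -12*(6*1*(-2) + 134) = -12*(-12 + 134) = -12*122 = -1464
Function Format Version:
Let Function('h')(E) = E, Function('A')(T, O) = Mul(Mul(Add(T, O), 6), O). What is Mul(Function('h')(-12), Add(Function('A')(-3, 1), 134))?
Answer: -1464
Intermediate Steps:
Function('A')(T, O) = Mul(O, Add(Mul(6, O), Mul(6, T))) (Function('A')(T, O) = Mul(Mul(Add(O, T), 6), O) = Mul(Add(Mul(6, O), Mul(6, T)), O) = Mul(O, Add(Mul(6, O), Mul(6, T))))
Mul(Function('h')(-12), Add(Function('A')(-3, 1), 134)) = Mul(-12, Add(Mul(6, 1, Add(1, -3)), 134)) = Mul(-12, Add(Mul(6, 1, -2), 134)) = Mul(-12, Add(-12, 134)) = Mul(-12, 122) = -1464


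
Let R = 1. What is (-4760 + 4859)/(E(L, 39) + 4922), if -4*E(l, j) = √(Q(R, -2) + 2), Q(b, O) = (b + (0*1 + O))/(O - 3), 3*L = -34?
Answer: 12994080/646028903 + 132*√55/646028903 ≈ 0.020115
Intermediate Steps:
L = -34/3 (L = (⅓)*(-34) = -34/3 ≈ -11.333)
Q(b, O) = (O + b)/(-3 + O) (Q(b, O) = (b + (0 + O))/(-3 + O) = (b + O)/(-3 + O) = (O + b)/(-3 + O))
E(l, j) = -√55/20 (E(l, j) = -√((-2 + 1)/(-3 - 2) + 2)/4 = -√(-1/(-5) + 2)/4 = -√(-⅕*(-1) + 2)/4 = -√(⅕ + 2)/4 = -√55/20)
(-4760 + 4859)/(E(L, 39) + 4922) = (-4760 + 4859)/(-√55/20 + 4922) = 99/(4922 - √55/20)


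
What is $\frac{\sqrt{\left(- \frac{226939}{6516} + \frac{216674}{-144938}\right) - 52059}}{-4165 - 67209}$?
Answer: $- \frac{i \sqrt{322673219152032159391}}{5617229012916} \approx - 0.0031979 i$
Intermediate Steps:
$\frac{\sqrt{\left(- \frac{226939}{6516} + \frac{216674}{-144938}\right) - 52059}}{-4165 - 67209} = \frac{\sqrt{\left(\left(-226939\right) \frac{1}{6516} + 216674 \left(- \frac{1}{144938}\right)\right) - 52059}}{-4165 - 67209} = \frac{\sqrt{\left(- \frac{226939}{6516} - \frac{108337}{72469}\right) - 52059}}{-71374} = \sqrt{- \frac{17151966283}{472208004} - 52059} \left(- \frac{1}{71374}\right) = \sqrt{- \frac{24599828446519}{472208004}} \left(- \frac{1}{71374}\right) = \frac{i \sqrt{322673219152032159391}}{78701334} \left(- \frac{1}{71374}\right) = - \frac{i \sqrt{322673219152032159391}}{5617229012916}$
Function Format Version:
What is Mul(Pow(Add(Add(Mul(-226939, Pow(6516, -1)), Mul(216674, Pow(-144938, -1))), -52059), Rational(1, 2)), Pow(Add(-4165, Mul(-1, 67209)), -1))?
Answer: Mul(Rational(-1, 5617229012916), I, Pow(322673219152032159391, Rational(1, 2))) ≈ Mul(-0.0031979, I)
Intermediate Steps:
Mul(Pow(Add(Add(Mul(-226939, Pow(6516, -1)), Mul(216674, Pow(-144938, -1))), -52059), Rational(1, 2)), Pow(Add(-4165, Mul(-1, 67209)), -1)) = Mul(Pow(Add(Add(Mul(-226939, Rational(1, 6516)), Mul(216674, Rational(-1, 144938))), -52059), Rational(1, 2)), Pow(Add(-4165, -67209), -1)) = Mul(Pow(Add(Add(Rational(-226939, 6516), Rational(-108337, 72469)), -52059), Rational(1, 2)), Pow(-71374, -1)) = Mul(Pow(Add(Rational(-17151966283, 472208004), -52059), Rational(1, 2)), Rational(-1, 71374)) = Mul(Pow(Rational(-24599828446519, 472208004), Rational(1, 2)), Rational(-1, 71374)) = Mul(Mul(Rational(1, 78701334), I, Pow(322673219152032159391, Rational(1, 2))), Rational(-1, 71374)) = Mul(Rational(-1, 5617229012916), I, Pow(322673219152032159391, Rational(1, 2)))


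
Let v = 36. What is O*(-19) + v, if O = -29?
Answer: 587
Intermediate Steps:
O*(-19) + v = -29*(-19) + 36 = 551 + 36 = 587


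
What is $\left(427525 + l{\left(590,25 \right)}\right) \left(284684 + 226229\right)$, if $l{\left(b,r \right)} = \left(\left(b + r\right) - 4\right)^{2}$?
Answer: $409162632398$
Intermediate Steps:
$l{\left(b,r \right)} = \left(-4 + b + r\right)^{2}$
$\left(427525 + l{\left(590,25 \right)}\right) \left(284684 + 226229\right) = \left(427525 + \left(-4 + 590 + 25\right)^{2}\right) \left(284684 + 226229\right) = \left(427525 + 611^{2}\right) 510913 = \left(427525 + 373321\right) 510913 = 800846 \cdot 510913 = 409162632398$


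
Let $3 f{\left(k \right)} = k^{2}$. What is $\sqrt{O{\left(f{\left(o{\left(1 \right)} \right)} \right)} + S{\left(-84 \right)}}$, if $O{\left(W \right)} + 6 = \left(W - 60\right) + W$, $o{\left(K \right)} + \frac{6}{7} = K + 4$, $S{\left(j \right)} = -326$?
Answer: $\frac{i \sqrt{167826}}{21} \approx 19.508 i$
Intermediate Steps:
$o{\left(K \right)} = \frac{22}{7} + K$ ($o{\left(K \right)} = - \frac{6}{7} + \left(K + 4\right) = - \frac{6}{7} + \left(4 + K\right) = \frac{22}{7} + K$)
$f{\left(k \right)} = \frac{k^{2}}{3}$
$O{\left(W \right)} = -66 + 2 W$ ($O{\left(W \right)} = -6 + \left(\left(W - 60\right) + W\right) = -6 + \left(\left(-60 + W\right) + W\right) = -6 + \left(-60 + 2 W\right) = -66 + 2 W$)
$\sqrt{O{\left(f{\left(o{\left(1 \right)} \right)} \right)} + S{\left(-84 \right)}} = \sqrt{\left(-66 + 2 \frac{\left(\frac{22}{7} + 1\right)^{2}}{3}\right) - 326} = \sqrt{\left(-66 + 2 \frac{\left(\frac{29}{7}\right)^{2}}{3}\right) - 326} = \sqrt{\left(-66 + 2 \cdot \frac{1}{3} \cdot \frac{841}{49}\right) - 326} = \sqrt{\left(-66 + 2 \cdot \frac{841}{147}\right) - 326} = \sqrt{\left(-66 + \frac{1682}{147}\right) - 326} = \sqrt{- \frac{8020}{147} - 326} = \sqrt{- \frac{55942}{147}} = \frac{i \sqrt{167826}}{21}$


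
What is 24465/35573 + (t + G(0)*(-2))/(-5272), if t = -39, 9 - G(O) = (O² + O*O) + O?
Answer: 131007141/187540856 ≈ 0.69855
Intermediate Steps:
G(O) = 9 - O - 2*O² (G(O) = 9 - ((O² + O*O) + O) = 9 - ((O² + O²) + O) = 9 - (2*O² + O) = 9 - (O + 2*O²) = 9 + (-O - 2*O²) = 9 - O - 2*O²)
24465/35573 + (t + G(0)*(-2))/(-5272) = 24465/35573 + (-39 + (9 - 1*0 - 2*0²)*(-2))/(-5272) = 24465*(1/35573) + (-39 + (9 + 0 - 2*0)*(-2))*(-1/5272) = 24465/35573 + (-39 + (9 + 0 + 0)*(-2))*(-1/5272) = 24465/35573 + (-39 + 9*(-2))*(-1/5272) = 24465/35573 + (-39 - 18)*(-1/5272) = 24465/35573 - 57*(-1/5272) = 24465/35573 + 57/5272 = 131007141/187540856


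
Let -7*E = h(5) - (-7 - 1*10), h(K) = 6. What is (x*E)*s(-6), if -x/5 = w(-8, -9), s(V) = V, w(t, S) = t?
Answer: 5520/7 ≈ 788.57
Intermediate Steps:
x = 40 (x = -5*(-8) = 40)
E = -23/7 (E = -(6 - (-7 - 1*10))/7 = -(6 - (-7 - 10))/7 = -(6 - 1*(-17))/7 = -(6 + 17)/7 = -1/7*23 = -23/7 ≈ -3.2857)
(x*E)*s(-6) = (40*(-23/7))*(-6) = -920/7*(-6) = 5520/7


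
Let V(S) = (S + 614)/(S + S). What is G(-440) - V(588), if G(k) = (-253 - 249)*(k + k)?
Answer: 259754279/588 ≈ 4.4176e+5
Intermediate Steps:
G(k) = -1004*k
V(S) = (614 + S)/(2*S) (V(S) = (614 + S)/((2*S)) = (614 + S)*(1/(2*S)) = (614 + S)/(2*S))
G(-440) - V(588) = -1004*(-440) - (614 + 588)/(2*588) = 441760 - 1202/(2*588) = 441760 - 1*601/588 = 441760 - 601/588 = 259754279/588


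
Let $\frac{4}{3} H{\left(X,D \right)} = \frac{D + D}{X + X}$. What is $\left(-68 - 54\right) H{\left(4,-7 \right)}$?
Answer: $\frac{1281}{8} \approx 160.13$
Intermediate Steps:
$H{\left(X,D \right)} = \frac{3 D}{4 X}$ ($H{\left(X,D \right)} = \frac{3 \frac{D + D}{X + X}}{4} = \frac{3 \frac{2 D}{2 X}}{4} = \frac{3 \cdot 2 D \frac{1}{2 X}}{4} = \frac{3 \frac{D}{X}}{4} = \frac{3 D}{4 X}$)
$\left(-68 - 54\right) H{\left(4,-7 \right)} = \left(-68 - 54\right) \frac{3}{4} \left(-7\right) \frac{1}{4} = - 122 \cdot \frac{3}{4} \left(-7\right) \frac{1}{4} = \left(-122\right) \left(- \frac{21}{16}\right) = \frac{1281}{8}$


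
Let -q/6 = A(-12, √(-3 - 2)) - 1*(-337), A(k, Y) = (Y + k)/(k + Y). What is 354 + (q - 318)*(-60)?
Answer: 141114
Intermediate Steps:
A(k, Y) = 1 (A(k, Y) = (Y + k)/(Y + k) = 1)
q = -2028 (q = -6*(1 - 1*(-337)) = -6*(1 + 337) = -6*338 = -2028)
354 + (q - 318)*(-60) = 354 + (-2028 - 318)*(-60) = 354 - 2346*(-60) = 354 + 140760 = 141114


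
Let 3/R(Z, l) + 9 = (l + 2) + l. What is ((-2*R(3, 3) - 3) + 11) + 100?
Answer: 114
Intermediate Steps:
R(Z, l) = 3/(-7 + 2*l) (R(Z, l) = 3/(-9 + ((l + 2) + l)) = 3/(-9 + ((2 + l) + l)) = 3/(-9 + (2 + 2*l)) = 3/(-7 + 2*l))
((-2*R(3, 3) - 3) + 11) + 100 = ((-6/(-7 + 2*3) - 3) + 11) + 100 = ((-6/(-7 + 6) - 3) + 11) + 100 = ((-6/(-1) - 3) + 11) + 100 = ((-6*(-1) - 3) + 11) + 100 = ((-2*(-3) - 3) + 11) + 100 = ((6 - 3) + 11) + 100 = (3 + 11) + 100 = 14 + 100 = 114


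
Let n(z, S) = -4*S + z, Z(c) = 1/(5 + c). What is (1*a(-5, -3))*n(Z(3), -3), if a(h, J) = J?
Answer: -291/8 ≈ -36.375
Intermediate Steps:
n(z, S) = z - 4*S
(1*a(-5, -3))*n(Z(3), -3) = (1*(-3))*(1/(5 + 3) - 4*(-3)) = -3*(1/8 + 12) = -3*97/8 = -291/8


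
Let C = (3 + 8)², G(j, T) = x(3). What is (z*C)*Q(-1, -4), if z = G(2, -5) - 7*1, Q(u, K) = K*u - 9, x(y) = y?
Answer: 2420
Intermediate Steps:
G(j, T) = 3
Q(u, K) = -9 + K*u
C = 121 (C = 11² = 121)
z = -4 (z = 3 - 7*1 = 3 - 7 = -4)
(z*C)*Q(-1, -4) = (-4*121)*(-9 - 4*(-1)) = -484*(-9 + 4) = -484*(-5) = 2420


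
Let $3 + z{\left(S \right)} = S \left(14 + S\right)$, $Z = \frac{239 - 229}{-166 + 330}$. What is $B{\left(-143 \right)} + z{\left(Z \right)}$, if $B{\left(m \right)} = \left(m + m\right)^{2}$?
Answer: $\frac{549981897}{6724} \approx 81794.0$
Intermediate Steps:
$B{\left(m \right)} = 4 m^{2}$ ($B{\left(m \right)} = \left(2 m\right)^{2} = 4 m^{2}$)
$Z = \frac{5}{82}$ ($Z = \frac{10}{164} = 10 \cdot \frac{1}{164} = \frac{5}{82} \approx 0.060976$)
$z{\left(S \right)} = -3 + S \left(14 + S\right)$
$B{\left(-143 \right)} + z{\left(Z \right)} = 4 \left(-143\right)^{2} + \left(-3 + \left(\frac{5}{82}\right)^{2} + 14 \cdot \frac{5}{82}\right) = 4 \cdot 20449 + \left(-3 + \frac{25}{6724} + \frac{35}{41}\right) = 81796 - \frac{14407}{6724} = \frac{549981897}{6724}$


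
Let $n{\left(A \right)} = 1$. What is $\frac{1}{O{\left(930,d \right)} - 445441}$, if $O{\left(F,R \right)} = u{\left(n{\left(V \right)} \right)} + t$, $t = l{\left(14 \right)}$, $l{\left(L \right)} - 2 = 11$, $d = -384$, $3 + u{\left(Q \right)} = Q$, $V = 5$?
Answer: $- \frac{1}{445430} \approx -2.245 \cdot 10^{-6}$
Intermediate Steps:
$u{\left(Q \right)} = -3 + Q$
$l{\left(L \right)} = 13$ ($l{\left(L \right)} = 2 + 11 = 13$)
$t = 13$
$O{\left(F,R \right)} = 11$ ($O{\left(F,R \right)} = \left(-3 + 1\right) + 13 = -2 + 13 = 11$)
$\frac{1}{O{\left(930,d \right)} - 445441} = \frac{1}{11 - 445441} = \frac{1}{-445430} = - \frac{1}{445430}$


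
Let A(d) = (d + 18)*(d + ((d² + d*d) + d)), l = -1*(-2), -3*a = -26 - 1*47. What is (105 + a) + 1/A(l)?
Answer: 10347/80 ≈ 129.34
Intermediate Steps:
a = 73/3 (a = -(-26 - 1*47)/3 = -(-26 - 47)/3 = -⅓*(-73) = 73/3 ≈ 24.333)
l = 2
A(d) = (18 + d)*(2*d + 2*d²) (A(d) = (18 + d)*(d + ((d² + d²) + d)) = (18 + d)*(d + (2*d² + d)) = (18 + d)*(d + (d + 2*d²)) = (18 + d)*(2*d + 2*d²))
(105 + a) + 1/A(l) = (105 + 73/3) + 1/(2*2*(18 + 2² + 19*2)) = 388/3 + 1/(2*2*(18 + 4 + 38)) = 388/3 + 1/(2*2*60) = 388/3 + 1/240 = 10347/80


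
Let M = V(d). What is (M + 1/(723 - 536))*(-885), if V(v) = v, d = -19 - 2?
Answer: 3474510/187 ≈ 18580.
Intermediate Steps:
d = -21
M = -21
(M + 1/(723 - 536))*(-885) = (-21 + 1/(723 - 536))*(-885) = (-21 + 1/187)*(-885) = -3926/187*(-885) = 3474510/187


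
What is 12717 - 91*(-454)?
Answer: 54031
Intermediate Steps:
12717 - 91*(-454) = 12717 - 1*(-41314) = 12717 + 41314 = 54031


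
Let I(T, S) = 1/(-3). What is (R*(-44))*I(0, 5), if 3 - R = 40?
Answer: -1628/3 ≈ -542.67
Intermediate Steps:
R = -37 (R = 3 - 1*40 = 3 - 40 = -37)
I(T, S) = -⅓
(R*(-44))*I(0, 5) = -37*(-44)*(-⅓) = 1628*(-⅓) = -1628/3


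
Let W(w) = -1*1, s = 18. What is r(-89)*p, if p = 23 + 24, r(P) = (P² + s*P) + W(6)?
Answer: 296946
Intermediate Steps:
W(w) = -1
r(P) = -1 + P² + 18*P (r(P) = (P² + 18*P) - 1 = -1 + P² + 18*P)
p = 47
r(-89)*p = (-1 + (-89)² + 18*(-89))*47 = (-1 + 7921 - 1602)*47 = 6318*47 = 296946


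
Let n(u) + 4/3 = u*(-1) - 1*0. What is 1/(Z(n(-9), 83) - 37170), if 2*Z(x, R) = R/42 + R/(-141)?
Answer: -1316/48914807 ≈ -2.6904e-5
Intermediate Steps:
n(u) = -4/3 - u (n(u) = -4/3 + (u*(-1) - 1*0) = -4/3 + (-u + 0) = -4/3 - u)
Z(x, R) = 11*R/1316 (Z(x, R) = (R/42 + R/(-141))/2 = (R*(1/42) + R*(-1/141))/2 = (R/42 - R/141)/2 = (11*R/658)/2 = 11*R/1316)
1/(Z(n(-9), 83) - 37170) = 1/((11/1316)*83 - 37170) = 1/(913/1316 - 37170) = 1/(-48914807/1316) = -1316/48914807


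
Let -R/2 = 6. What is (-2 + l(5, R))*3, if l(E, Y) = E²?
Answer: 69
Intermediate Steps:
R = -12 (R = -2*6 = -12)
(-2 + l(5, R))*3 = (-2 + 5²)*3 = (-2 + 25)*3 = 23*3 = 69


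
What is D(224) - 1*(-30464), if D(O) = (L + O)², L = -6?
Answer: 77988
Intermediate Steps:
D(O) = (-6 + O)²
D(224) - 1*(-30464) = (-6 + 224)² - 1*(-30464) = 218² + 30464 = 47524 + 30464 = 77988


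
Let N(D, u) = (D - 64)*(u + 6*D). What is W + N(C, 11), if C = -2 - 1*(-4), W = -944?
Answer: -2370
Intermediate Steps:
C = 2 (C = -2 + 4 = 2)
N(D, u) = (-64 + D)*(u + 6*D)
W + N(C, 11) = -944 + (-384*2 - 64*11 + 6*2**2 + 2*11) = -944 + (-768 - 704 + 6*4 + 22) = -944 + (-768 - 704 + 24 + 22) = -944 - 1426 = -2370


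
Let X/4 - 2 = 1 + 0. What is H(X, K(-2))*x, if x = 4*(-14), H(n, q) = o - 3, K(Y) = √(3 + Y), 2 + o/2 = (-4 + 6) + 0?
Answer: 168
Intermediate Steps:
o = 0 (o = -4 + 2*((-4 + 6) + 0) = -4 + 2*(2 + 0) = -4 + 2*2 = -4 + 4 = 0)
X = 12 (X = 8 + 4*(1 + 0) = 8 + 4*1 = 8 + 4 = 12)
H(n, q) = -3 (H(n, q) = 0 - 3 = -3)
x = -56
H(X, K(-2))*x = -3*(-56) = 168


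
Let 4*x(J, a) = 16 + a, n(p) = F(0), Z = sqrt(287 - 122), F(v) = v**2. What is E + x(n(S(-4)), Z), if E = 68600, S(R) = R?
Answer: 68604 + sqrt(165)/4 ≈ 68607.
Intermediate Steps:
Z = sqrt(165) ≈ 12.845
n(p) = 0 (n(p) = 0**2 = 0)
x(J, a) = 4 + a/4 (x(J, a) = (16 + a)/4 = 4 + a/4)
E + x(n(S(-4)), Z) = 68600 + (4 + sqrt(165)/4) = 68604 + sqrt(165)/4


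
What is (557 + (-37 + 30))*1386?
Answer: 762300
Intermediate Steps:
(557 + (-37 + 30))*1386 = (557 - 7)*1386 = 550*1386 = 762300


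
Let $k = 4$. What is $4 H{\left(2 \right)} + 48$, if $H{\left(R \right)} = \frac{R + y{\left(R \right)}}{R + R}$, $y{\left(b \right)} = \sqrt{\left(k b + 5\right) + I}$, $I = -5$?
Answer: $50 + 2 \sqrt{2} \approx 52.828$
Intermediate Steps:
$y{\left(b \right)} = 2 \sqrt{b}$ ($y{\left(b \right)} = \sqrt{\left(4 b + 5\right) - 5} = \sqrt{\left(5 + 4 b\right) - 5} = \sqrt{4 b} = 2 \sqrt{b}$)
$H{\left(R \right)} = \frac{R + 2 \sqrt{R}}{2 R}$ ($H{\left(R \right)} = \frac{R + 2 \sqrt{R}}{R + R} = \frac{R + 2 \sqrt{R}}{2 R}$)
$4 H{\left(2 \right)} + 48 = 4 \frac{\sqrt{2} + \frac{1}{2} \cdot 2}{2} + 48 = 4 \frac{\sqrt{2} + 1}{2} + 48 = 4 \frac{1 + \sqrt{2}}{2} + 48 = 4 \left(\frac{1}{2} + \frac{\sqrt{2}}{2}\right) + 48 = \left(2 + 2 \sqrt{2}\right) + 48 = 50 + 2 \sqrt{2}$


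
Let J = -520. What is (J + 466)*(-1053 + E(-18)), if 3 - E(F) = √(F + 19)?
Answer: 56754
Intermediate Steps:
E(F) = 3 - √(19 + F) (E(F) = 3 - √(F + 19) = 3 - √(19 + F))
(J + 466)*(-1053 + E(-18)) = (-520 + 466)*(-1053 + (3 - √(19 - 18))) = -54*(-1053 + (3 - √1)) = -54*(-1053 + (3 - 1*1)) = -54*(-1053 + (3 - 1)) = -54*(-1053 + 2) = -54*(-1051) = 56754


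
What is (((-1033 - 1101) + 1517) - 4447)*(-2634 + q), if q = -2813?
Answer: 27583608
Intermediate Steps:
(((-1033 - 1101) + 1517) - 4447)*(-2634 + q) = (((-1033 - 1101) + 1517) - 4447)*(-2634 - 2813) = ((-2134 + 1517) - 4447)*(-5447) = (-617 - 4447)*(-5447) = -5064*(-5447) = 27583608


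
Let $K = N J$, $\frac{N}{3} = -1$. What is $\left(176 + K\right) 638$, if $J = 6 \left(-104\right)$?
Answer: $1306624$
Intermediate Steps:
$N = -3$ ($N = 3 \left(-1\right) = -3$)
$J = -624$
$K = 1872$ ($K = \left(-3\right) \left(-624\right) = 1872$)
$\left(176 + K\right) 638 = \left(176 + 1872\right) 638 = 2048 \cdot 638 = 1306624$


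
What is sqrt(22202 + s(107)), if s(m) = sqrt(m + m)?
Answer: sqrt(22202 + sqrt(214)) ≈ 149.05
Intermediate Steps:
s(m) = sqrt(2)*sqrt(m) (s(m) = sqrt(2*m) = sqrt(2)*sqrt(m))
sqrt(22202 + s(107)) = sqrt(22202 + sqrt(2)*sqrt(107)) = sqrt(22202 + sqrt(214))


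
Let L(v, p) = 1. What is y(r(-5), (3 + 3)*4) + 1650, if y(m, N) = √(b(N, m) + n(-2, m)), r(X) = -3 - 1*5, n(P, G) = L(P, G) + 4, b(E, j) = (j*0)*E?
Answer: 1650 + √5 ≈ 1652.2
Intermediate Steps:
b(E, j) = 0 (b(E, j) = 0*E = 0)
n(P, G) = 5 (n(P, G) = 1 + 4 = 5)
r(X) = -8 (r(X) = -3 - 5 = -8)
y(m, N) = √5 (y(m, N) = √(0 + 5) = √5)
y(r(-5), (3 + 3)*4) + 1650 = √5 + 1650 = 1650 + √5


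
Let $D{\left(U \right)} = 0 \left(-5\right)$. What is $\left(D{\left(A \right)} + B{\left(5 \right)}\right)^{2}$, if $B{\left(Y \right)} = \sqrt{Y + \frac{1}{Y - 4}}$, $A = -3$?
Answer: $6$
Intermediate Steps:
$D{\left(U \right)} = 0$
$B{\left(Y \right)} = \sqrt{Y + \frac{1}{-4 + Y}}$
$\left(D{\left(A \right)} + B{\left(5 \right)}\right)^{2} = \left(0 + \sqrt{\frac{1 + 5 \left(-4 + 5\right)}{-4 + 5}}\right)^{2} = \left(0 + \sqrt{\frac{1 + 5 \cdot 1}{1}}\right)^{2} = \left(0 + \sqrt{1 \left(1 + 5\right)}\right)^{2} = \left(0 + \sqrt{1 \cdot 6}\right)^{2} = \left(0 + \sqrt{6}\right)^{2} = \left(\sqrt{6}\right)^{2} = 6$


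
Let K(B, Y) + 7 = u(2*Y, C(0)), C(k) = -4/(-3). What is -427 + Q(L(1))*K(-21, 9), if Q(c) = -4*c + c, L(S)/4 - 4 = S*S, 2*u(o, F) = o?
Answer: -547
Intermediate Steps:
C(k) = 4/3 (C(k) = -4*(-⅓) = 4/3)
u(o, F) = o/2
K(B, Y) = -7 + Y (K(B, Y) = -7 + (2*Y)/2 = -7 + Y)
L(S) = 16 + 4*S² (L(S) = 16 + 4*(S*S) = 16 + 4*S²)
Q(c) = -3*c
-427 + Q(L(1))*K(-21, 9) = -427 + (-3*(16 + 4*1²))*(-7 + 9) = -427 - 3*(16 + 4*1)*2 = -427 - 3*(16 + 4)*2 = -427 - 3*20*2 = -427 - 60*2 = -427 - 120 = -547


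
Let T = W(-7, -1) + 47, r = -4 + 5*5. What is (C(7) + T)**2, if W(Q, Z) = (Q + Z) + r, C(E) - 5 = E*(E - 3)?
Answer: 8649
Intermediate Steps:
C(E) = 5 + E*(-3 + E) (C(E) = 5 + E*(E - 3) = 5 + E*(-3 + E))
r = 21 (r = -4 + 25 = 21)
W(Q, Z) = 21 + Q + Z (W(Q, Z) = (Q + Z) + 21 = 21 + Q + Z)
T = 60 (T = (21 - 7 - 1) + 47 = 13 + 47 = 60)
(C(7) + T)**2 = ((5 + 7**2 - 3*7) + 60)**2 = ((5 + 49 - 21) + 60)**2 = (33 + 60)**2 = 93**2 = 8649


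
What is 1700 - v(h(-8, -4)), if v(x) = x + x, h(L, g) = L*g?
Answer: 1636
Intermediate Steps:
v(x) = 2*x
1700 - v(h(-8, -4)) = 1700 - 2*(-8*(-4)) = 1700 - 2*32 = 1700 - 1*64 = 1700 - 64 = 1636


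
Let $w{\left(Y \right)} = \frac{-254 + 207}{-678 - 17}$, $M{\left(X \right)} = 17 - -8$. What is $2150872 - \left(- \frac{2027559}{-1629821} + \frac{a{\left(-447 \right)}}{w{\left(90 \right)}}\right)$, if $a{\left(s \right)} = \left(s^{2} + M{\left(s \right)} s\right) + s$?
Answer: $- \frac{48404118207674}{76601587} \approx -6.3189 \cdot 10^{5}$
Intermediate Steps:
$M{\left(X \right)} = 25$ ($M{\left(X \right)} = 17 + 8 = 25$)
$w{\left(Y \right)} = \frac{47}{695}$ ($w{\left(Y \right)} = - \frac{47}{-695} = \left(-47\right) \left(- \frac{1}{695}\right) = \frac{47}{695}$)
$a{\left(s \right)} = s^{2} + 26 s$ ($a{\left(s \right)} = \left(s^{2} + 25 s\right) + s = s^{2} + 26 s$)
$2150872 - \left(- \frac{2027559}{-1629821} + \frac{a{\left(-447 \right)}}{w{\left(90 \right)}}\right) = 2150872 - \left(- \frac{2027559}{-1629821} + \frac{\left(-447\right) \left(26 - 447\right)}{\frac{47}{695}}\right) = 2150872 - \left(\left(-2027559\right) \left(- \frac{1}{1629821}\right) + \left(-447\right) \left(-421\right) \frac{695}{47}\right) = 2150872 - \left(\frac{2027559}{1629821} + 188187 \cdot \frac{695}{47}\right) = 2150872 - \left(\frac{2027559}{1629821} + \frac{130789965}{47}\right) = 2150872 - \frac{213164326841538}{76601587} = - \frac{48404118207674}{76601587}$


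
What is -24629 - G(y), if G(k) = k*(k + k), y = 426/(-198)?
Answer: -26831063/1089 ≈ -24638.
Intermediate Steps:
y = -71/33 (y = 426*(-1/198) = -71/33 ≈ -2.1515)
G(k) = 2*k**2 (G(k) = k*(2*k) = 2*k**2)
-24629 - G(y) = -24629 - 2*(-71/33)**2 = -24629 - 2*5041/1089 = -24629 - 1*10082/1089 = -24629 - 10082/1089 = -26831063/1089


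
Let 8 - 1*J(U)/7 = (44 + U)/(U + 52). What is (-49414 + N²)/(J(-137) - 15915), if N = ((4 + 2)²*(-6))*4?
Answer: -29625985/674333 ≈ -43.934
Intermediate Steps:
N = -864 (N = (6²*(-6))*4 = (36*(-6))*4 = -216*4 = -864)
J(U) = 56 - 7*(44 + U)/(52 + U) (J(U) = 56 - 7*(44 + U)/(U + 52) = 56 - 7*(44 + U)/(52 + U))
(-49414 + N²)/(J(-137) - 15915) = (-49414 + (-864)²)/(7*(372 + 7*(-137))/(52 - 137) - 15915) = (-49414 + 746496)/(7*(372 - 959)/(-85) - 15915) = 697082/(7*(-1/85)*(-587) - 15915) = 697082/(4109/85 - 15915) = 697082/(-1348666/85) = 697082*(-85/1348666) = -29625985/674333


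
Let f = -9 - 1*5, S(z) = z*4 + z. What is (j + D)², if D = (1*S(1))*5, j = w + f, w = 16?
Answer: 729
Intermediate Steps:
S(z) = 5*z (S(z) = 4*z + z = 5*z)
f = -14 (f = -9 - 5 = -14)
j = 2 (j = 16 - 14 = 2)
D = 25 (D = (1*(5*1))*5 = (1*5)*5 = 5*5 = 25)
(j + D)² = (2 + 25)² = 27² = 729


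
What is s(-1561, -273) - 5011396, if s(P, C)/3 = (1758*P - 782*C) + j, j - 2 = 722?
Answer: -12601480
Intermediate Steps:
j = 724 (j = 2 + 722 = 724)
s(P, C) = 2172 - 2346*C + 5274*P (s(P, C) = 3*((1758*P - 782*C) + 724) = 3*((-782*C + 1758*P) + 724) = 3*(724 - 782*C + 1758*P) = 2172 - 2346*C + 5274*P)
s(-1561, -273) - 5011396 = (2172 - 2346*(-273) + 5274*(-1561)) - 5011396 = (2172 + 640458 - 8232714) - 5011396 = -7590084 - 5011396 = -12601480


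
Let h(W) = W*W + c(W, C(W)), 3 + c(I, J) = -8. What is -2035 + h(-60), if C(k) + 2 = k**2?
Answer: 1554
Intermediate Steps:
C(k) = -2 + k**2
c(I, J) = -11 (c(I, J) = -3 - 8 = -11)
h(W) = -11 + W**2 (h(W) = W*W - 11 = W**2 - 11 = -11 + W**2)
-2035 + h(-60) = -2035 + (-11 + (-60)**2) = -2035 + (-11 + 3600) = -2035 + 3589 = 1554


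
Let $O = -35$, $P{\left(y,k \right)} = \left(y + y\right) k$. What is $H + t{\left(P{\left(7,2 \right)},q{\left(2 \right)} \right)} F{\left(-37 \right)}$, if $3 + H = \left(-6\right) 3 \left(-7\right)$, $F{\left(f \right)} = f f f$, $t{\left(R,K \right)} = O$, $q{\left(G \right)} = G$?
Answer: $1772978$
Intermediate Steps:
$P{\left(y,k \right)} = 2 k y$ ($P{\left(y,k \right)} = 2 y k = 2 k y$)
$t{\left(R,K \right)} = -35$
$F{\left(f \right)} = f^{3}$ ($F{\left(f \right)} = f^{2} f = f^{3}$)
$H = 123$ ($H = -3 + \left(-6\right) 3 \left(-7\right) = -3 - -126 = -3 + 126 = 123$)
$H + t{\left(P{\left(7,2 \right)},q{\left(2 \right)} \right)} F{\left(-37 \right)} = 123 - 35 \left(-37\right)^{3} = 123 - -1772855 = 123 + 1772855 = 1772978$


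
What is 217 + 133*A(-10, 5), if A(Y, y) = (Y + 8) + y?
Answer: 616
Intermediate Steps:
A(Y, y) = 8 + Y + y (A(Y, y) = (8 + Y) + y = 8 + Y + y)
217 + 133*A(-10, 5) = 217 + 133*(8 - 10 + 5) = 217 + 133*3 = 217 + 399 = 616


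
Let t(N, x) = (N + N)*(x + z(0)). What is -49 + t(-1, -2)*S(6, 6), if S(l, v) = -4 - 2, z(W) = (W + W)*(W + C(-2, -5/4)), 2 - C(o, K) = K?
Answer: -73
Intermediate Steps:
C(o, K) = 2 - K
z(W) = 2*W*(13/4 + W) (z(W) = (W + W)*(W + (2 - (-5)/4)) = (2*W)*(W + (2 - (-5)/4)) = (2*W)*(W + (2 - 1*(-5/4))) = (2*W)*(W + (2 + 5/4)) = (2*W)*(W + 13/4) = (2*W)*(13/4 + W) = 2*W*(13/4 + W))
S(l, v) = -6
t(N, x) = 2*N*x (t(N, x) = (N + N)*(x + (½)*0*(13 + 4*0)) = (2*N)*(x + (½)*0*(13 + 0)) = (2*N)*(x + (½)*0*13) = (2*N)*(x + 0) = (2*N)*x = 2*N*x)
-49 + t(-1, -2)*S(6, 6) = -49 + (2*(-1)*(-2))*(-6) = -49 + 4*(-6) = -49 - 24 = -73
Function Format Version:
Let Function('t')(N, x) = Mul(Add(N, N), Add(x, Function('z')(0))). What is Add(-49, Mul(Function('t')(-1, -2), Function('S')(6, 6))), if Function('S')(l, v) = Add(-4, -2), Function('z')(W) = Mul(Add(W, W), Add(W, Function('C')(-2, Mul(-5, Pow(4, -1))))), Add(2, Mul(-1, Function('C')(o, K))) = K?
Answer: -73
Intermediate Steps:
Function('C')(o, K) = Add(2, Mul(-1, K))
Function('z')(W) = Mul(2, W, Add(Rational(13, 4), W)) (Function('z')(W) = Mul(Add(W, W), Add(W, Add(2, Mul(-1, Mul(-5, Pow(4, -1)))))) = Mul(Mul(2, W), Add(W, Add(2, Mul(-1, Mul(-5, Rational(1, 4)))))) = Mul(Mul(2, W), Add(W, Add(2, Mul(-1, Rational(-5, 4))))) = Mul(Mul(2, W), Add(W, Add(2, Rational(5, 4)))) = Mul(Mul(2, W), Add(W, Rational(13, 4))) = Mul(Mul(2, W), Add(Rational(13, 4), W)) = Mul(2, W, Add(Rational(13, 4), W)))
Function('S')(l, v) = -6
Function('t')(N, x) = Mul(2, N, x) (Function('t')(N, x) = Mul(Add(N, N), Add(x, Mul(Rational(1, 2), 0, Add(13, Mul(4, 0))))) = Mul(Mul(2, N), Add(x, Mul(Rational(1, 2), 0, Add(13, 0)))) = Mul(Mul(2, N), Add(x, Mul(Rational(1, 2), 0, 13))) = Mul(Mul(2, N), Add(x, 0)) = Mul(Mul(2, N), x) = Mul(2, N, x))
Add(-49, Mul(Function('t')(-1, -2), Function('S')(6, 6))) = Add(-49, Mul(Mul(2, -1, -2), -6)) = Add(-49, Mul(4, -6)) = Add(-49, -24) = -73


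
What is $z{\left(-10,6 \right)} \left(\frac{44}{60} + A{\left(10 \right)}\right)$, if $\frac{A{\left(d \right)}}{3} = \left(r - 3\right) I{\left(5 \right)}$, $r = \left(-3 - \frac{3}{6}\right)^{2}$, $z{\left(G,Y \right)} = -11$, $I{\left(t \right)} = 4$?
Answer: $- \frac{18436}{15} \approx -1229.1$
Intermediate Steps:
$r = \frac{49}{4}$ ($r = \left(-3 - \frac{1}{2}\right)^{2} = \left(- \frac{7}{2}\right)^{2} = \frac{49}{4} \approx 12.25$)
$A{\left(d \right)} = 111$ ($A{\left(d \right)} = 3 \left(\frac{49}{4} - 3\right) 4 = 3 \cdot \frac{37}{4} \cdot 4 = 3 \cdot 37 = 111$)
$z{\left(-10,6 \right)} \left(\frac{44}{60} + A{\left(10 \right)}\right) = - 11 \left(\frac{44}{60} + 111\right) = - 11 \left(44 \cdot \frac{1}{60} + 111\right) = - 11 \left(\frac{11}{15} + 111\right) = \left(-11\right) \frac{1676}{15} = - \frac{18436}{15}$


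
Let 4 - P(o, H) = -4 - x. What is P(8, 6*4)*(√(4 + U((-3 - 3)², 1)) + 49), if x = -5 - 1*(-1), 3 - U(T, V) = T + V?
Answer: 196 + 4*I*√30 ≈ 196.0 + 21.909*I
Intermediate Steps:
U(T, V) = 3 - T - V (U(T, V) = 3 - (T + V) = 3 + (-T - V) = 3 - T - V)
x = -4 (x = -5 + 1 = -4)
P(o, H) = 4 (P(o, H) = 4 - (-4 - 1*(-4)) = 4 - (-4 + 4) = 4 - 1*0 = 4 + 0 = 4)
P(8, 6*4)*(√(4 + U((-3 - 3)², 1)) + 49) = 4*(√(4 + (3 - (-3 - 3)² - 1*1)) + 49) = 4*(√(4 + (3 - 1*(-6)² - 1)) + 49) = 4*(√(4 + (3 - 1*36 - 1)) + 49) = 4*(√(4 + (3 - 36 - 1)) + 49) = 4*(√(4 - 34) + 49) = 4*(√(-30) + 49) = 4*(I*√30 + 49) = 4*(49 + I*√30) = 196 + 4*I*√30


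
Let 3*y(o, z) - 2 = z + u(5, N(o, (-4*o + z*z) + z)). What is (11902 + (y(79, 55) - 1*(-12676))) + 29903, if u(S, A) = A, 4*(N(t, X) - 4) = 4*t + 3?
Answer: 654335/12 ≈ 54528.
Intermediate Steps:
N(t, X) = 19/4 + t (N(t, X) = 4 + (4*t + 3)/4 = 4 + (3 + 4*t)/4 = 4 + (3/4 + t) = 19/4 + t)
y(o, z) = 9/4 + o/3 + z/3 (y(o, z) = 2/3 + (z + (19/4 + o))/3 = 2/3 + (19/4 + o + z)/3 = 2/3 + (19/12 + o/3 + z/3) = 9/4 + o/3 + z/3)
(11902 + (y(79, 55) - 1*(-12676))) + 29903 = (11902 + ((9/4 + (1/3)*79 + (1/3)*55) - 1*(-12676))) + 29903 = (11902 + ((9/4 + 79/3 + 55/3) + 12676)) + 29903 = (11902 + (563/12 + 12676)) + 29903 = (11902 + 152675/12) + 29903 = 295499/12 + 29903 = 654335/12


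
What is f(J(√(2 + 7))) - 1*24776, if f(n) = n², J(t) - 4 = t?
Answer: -24727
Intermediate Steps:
J(t) = 4 + t
f(J(√(2 + 7))) - 1*24776 = (4 + √(2 + 7))² - 1*24776 = (4 + √9)² - 24776 = (4 + 3)² - 24776 = 7² - 24776 = 49 - 24776 = -24727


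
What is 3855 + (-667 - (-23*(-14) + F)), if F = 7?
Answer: 2859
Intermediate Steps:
3855 + (-667 - (-23*(-14) + F)) = 3855 + (-667 - (-23*(-14) + 7)) = 3855 + (-667 - (322 + 7)) = 3855 + (-667 - 1*329) = 3855 + (-667 - 329) = 3855 - 996 = 2859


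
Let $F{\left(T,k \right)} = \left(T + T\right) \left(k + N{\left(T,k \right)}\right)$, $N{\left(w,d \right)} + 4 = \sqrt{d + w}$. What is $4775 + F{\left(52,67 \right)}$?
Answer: $11327 + 104 \sqrt{119} \approx 12462.0$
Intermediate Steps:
$N{\left(w,d \right)} = -4 + \sqrt{d + w}$
$F{\left(T,k \right)} = 2 T \left(-4 + k + \sqrt{T + k}\right)$ ($F{\left(T,k \right)} = \left(T + T\right) \left(k + \left(-4 + \sqrt{k + T}\right)\right) = 2 T \left(k + \left(-4 + \sqrt{T + k}\right)\right) = 2 T \left(-4 + k + \sqrt{T + k}\right)$)
$4775 + F{\left(52,67 \right)} = 4775 + 2 \cdot 52 \left(-4 + 67 + \sqrt{52 + 67}\right) = 4775 + 2 \cdot 52 \left(-4 + 67 + \sqrt{119}\right) = 4775 + 2 \cdot 52 \left(63 + \sqrt{119}\right) = 4775 + \left(6552 + 104 \sqrt{119}\right) = 11327 + 104 \sqrt{119}$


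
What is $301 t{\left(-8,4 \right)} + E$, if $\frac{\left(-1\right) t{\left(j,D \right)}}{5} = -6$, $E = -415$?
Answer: $8615$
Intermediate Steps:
$t{\left(j,D \right)} = 30$ ($t{\left(j,D \right)} = \left(-5\right) \left(-6\right) = 30$)
$301 t{\left(-8,4 \right)} + E = 301 \cdot 30 - 415 = 9030 - 415 = 8615$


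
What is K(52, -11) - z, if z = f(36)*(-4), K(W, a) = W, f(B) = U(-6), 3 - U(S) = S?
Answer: 88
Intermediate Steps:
U(S) = 3 - S
f(B) = 9 (f(B) = 3 - 1*(-6) = 3 + 6 = 9)
z = -36 (z = 9*(-4) = -36)
K(52, -11) - z = 52 - 1*(-36) = 52 + 36 = 88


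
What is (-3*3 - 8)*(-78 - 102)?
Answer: 3060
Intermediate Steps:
(-3*3 - 8)*(-78 - 102) = (-9 - 8)*(-180) = -17*(-180) = 3060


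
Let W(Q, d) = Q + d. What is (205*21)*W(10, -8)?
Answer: 8610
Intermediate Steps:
(205*21)*W(10, -8) = (205*21)*(10 - 8) = 4305*2 = 8610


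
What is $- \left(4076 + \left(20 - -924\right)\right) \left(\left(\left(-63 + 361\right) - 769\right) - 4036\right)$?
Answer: $22625140$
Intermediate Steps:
$- \left(4076 + \left(20 - -924\right)\right) \left(\left(\left(-63 + 361\right) - 769\right) - 4036\right) = - \left(4076 + \left(20 + 924\right)\right) \left(\left(298 - 769\right) - 4036\right) = - \left(4076 + 944\right) \left(-471 - 4036\right) = - 5020 \left(-4507\right) = \left(-1\right) \left(-22625140\right) = 22625140$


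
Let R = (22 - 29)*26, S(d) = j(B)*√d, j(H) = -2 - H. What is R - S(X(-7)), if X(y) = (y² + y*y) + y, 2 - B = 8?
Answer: -182 - 4*√91 ≈ -220.16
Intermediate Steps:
B = -6 (B = 2 - 1*8 = 2 - 8 = -6)
X(y) = y + 2*y² (X(y) = (y² + y²) + y = 2*y² + y = y + 2*y²)
S(d) = 4*√d (S(d) = (-2 - 1*(-6))*√d = (-2 + 6)*√d = 4*√d)
R = -182 (R = -7*26 = -182)
R - S(X(-7)) = -182 - 4*√(-7*(1 + 2*(-7))) = -182 - 4*√(-7*(1 - 14)) = -182 - 4*√(-7*(-13)) = -182 - 4*√91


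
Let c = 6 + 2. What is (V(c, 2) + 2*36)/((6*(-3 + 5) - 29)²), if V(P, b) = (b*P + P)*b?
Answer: 120/289 ≈ 0.41523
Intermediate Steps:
c = 8
V(P, b) = b*(P + P*b) (V(P, b) = (P*b + P)*b = (P + P*b)*b = b*(P + P*b))
(V(c, 2) + 2*36)/((6*(-3 + 5) - 29)²) = (8*2*(1 + 2) + 2*36)/((6*(-3 + 5) - 29)²) = (8*2*3 + 72)/((6*2 - 29)²) = (48 + 72)/((12 - 29)²) = 120/((-17)²) = 120/289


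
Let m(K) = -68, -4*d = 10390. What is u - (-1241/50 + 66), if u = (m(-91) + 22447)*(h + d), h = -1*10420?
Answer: -7282966842/25 ≈ -2.9132e+8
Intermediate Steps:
d = -5195/2 (d = -1/4*10390 = -5195/2 ≈ -2597.5)
h = -10420
u = -582637265/2 (u = (-68 + 22447)*(-10420 - 5195/2) = 22379*(-26035/2) = -582637265/2 ≈ -2.9132e+8)
u - (-1241/50 + 66) = -582637265/2 - (-1241/50 + 66) = -582637265/2 - 1*2059/50 = -582637265/2 - 2059/50 = -7282966842/25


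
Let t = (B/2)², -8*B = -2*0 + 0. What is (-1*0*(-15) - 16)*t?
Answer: 0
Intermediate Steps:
B = 0 (B = -(-2*0 + 0)/8 = -(0 + 0)/8 = -⅛*0 = 0)
t = 0 (t = (0/2)² = (0*(½))² = 0² = 0)
(-1*0*(-15) - 16)*t = (-1*0*(-15) - 16)*0 = (0*(-15) - 16)*0 = (0 - 16)*0 = -16*0 = 0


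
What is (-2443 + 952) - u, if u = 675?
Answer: -2166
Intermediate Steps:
(-2443 + 952) - u = (-2443 + 952) - 1*675 = -1491 - 675 = -2166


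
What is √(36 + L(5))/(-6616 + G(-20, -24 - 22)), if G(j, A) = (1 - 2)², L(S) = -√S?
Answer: -√(36 - √5)/6615 ≈ -0.00087841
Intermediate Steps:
G(j, A) = 1 (G(j, A) = (-1)² = 1)
√(36 + L(5))/(-6616 + G(-20, -24 - 22)) = √(36 - √5)/(-6616 + 1) = √(36 - √5)/(-6615) = -√(36 - √5)/6615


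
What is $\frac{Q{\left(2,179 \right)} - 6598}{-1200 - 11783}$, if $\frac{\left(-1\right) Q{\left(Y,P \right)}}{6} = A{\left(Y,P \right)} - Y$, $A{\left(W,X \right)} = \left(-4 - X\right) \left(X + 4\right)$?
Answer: $- \frac{194348}{12983} \approx -14.969$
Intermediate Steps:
$A{\left(W,X \right)} = \left(-4 - X\right) \left(4 + X\right)$
$Q{\left(Y,P \right)} = 96 + 6 Y + 6 P^{2} + 48 P$ ($Q{\left(Y,P \right)} = - 6 \left(\left(-16 - P^{2} - 8 P\right) - Y\right) = - 6 \left(-16 - Y - P^{2} - 8 P\right) = 96 + 6 Y + 6 P^{2} + 48 P$)
$\frac{Q{\left(2,179 \right)} - 6598}{-1200 - 11783} = \frac{\left(96 + 6 \cdot 2 + 6 \cdot 179^{2} + 48 \cdot 179\right) - 6598}{-1200 - 11783} = \frac{\left(96 + 12 + 6 \cdot 32041 + 8592\right) - 6598}{-12983} = \left(\left(96 + 12 + 192246 + 8592\right) - 6598\right) \left(- \frac{1}{12983}\right) = \left(200946 - 6598\right) \left(- \frac{1}{12983}\right) = 194348 \left(- \frac{1}{12983}\right) = - \frac{194348}{12983}$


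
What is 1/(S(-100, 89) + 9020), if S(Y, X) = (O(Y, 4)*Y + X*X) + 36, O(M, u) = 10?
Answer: 1/15977 ≈ 6.2590e-5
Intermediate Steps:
S(Y, X) = 36 + X² + 10*Y (S(Y, X) = (10*Y + X*X) + 36 = (10*Y + X²) + 36 = (X² + 10*Y) + 36 = 36 + X² + 10*Y)
1/(S(-100, 89) + 9020) = 1/((36 + 89² + 10*(-100)) + 9020) = 1/((36 + 7921 - 1000) + 9020) = 1/(6957 + 9020) = 1/15977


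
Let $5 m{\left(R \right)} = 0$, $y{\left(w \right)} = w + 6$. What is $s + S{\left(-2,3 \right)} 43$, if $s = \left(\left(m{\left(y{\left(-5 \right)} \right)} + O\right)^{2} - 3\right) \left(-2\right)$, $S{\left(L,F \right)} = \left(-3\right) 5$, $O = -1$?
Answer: $-641$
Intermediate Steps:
$y{\left(w \right)} = 6 + w$
$m{\left(R \right)} = 0$ ($m{\left(R \right)} = \frac{1}{5} \cdot 0 = 0$)
$S{\left(L,F \right)} = -15$
$s = 4$ ($s = \left(\left(0 - 1\right)^{2} - 3\right) \left(-2\right) = \left(\left(-1\right)^{2} - 3\right) \left(-2\right) = \left(1 - 3\right) \left(-2\right) = \left(-2\right) \left(-2\right) = 4$)
$s + S{\left(-2,3 \right)} 43 = 4 - 645 = -641$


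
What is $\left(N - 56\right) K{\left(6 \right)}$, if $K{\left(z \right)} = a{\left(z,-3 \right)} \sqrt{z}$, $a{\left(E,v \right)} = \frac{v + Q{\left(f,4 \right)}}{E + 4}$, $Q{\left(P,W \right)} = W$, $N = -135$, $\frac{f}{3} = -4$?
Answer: $- \frac{191 \sqrt{6}}{10} \approx -46.785$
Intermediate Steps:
$f = -12$ ($f = 3 \left(-4\right) = -12$)
$a{\left(E,v \right)} = \frac{4 + v}{4 + E}$ ($a{\left(E,v \right)} = \frac{v + 4}{E + 4} = \frac{4 + v}{4 + E}$)
$K{\left(z \right)} = \frac{\sqrt{z}}{4 + z}$ ($K{\left(z \right)} = \frac{4 - 3}{4 + z} \sqrt{z} = \frac{1}{4 + z} 1 \sqrt{z} = \frac{\sqrt{z}}{4 + z}$)
$\left(N - 56\right) K{\left(6 \right)} = \left(-135 - 56\right) \frac{\sqrt{6}}{4 + 6} = - 191 \frac{\sqrt{6}}{10} = - \frac{191 \sqrt{6}}{10}$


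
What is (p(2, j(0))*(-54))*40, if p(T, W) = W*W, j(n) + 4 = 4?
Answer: 0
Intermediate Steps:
j(n) = 0 (j(n) = -4 + 4 = 0)
p(T, W) = W**2
(p(2, j(0))*(-54))*40 = (0**2*(-54))*40 = (0*(-54))*40 = 0*40 = 0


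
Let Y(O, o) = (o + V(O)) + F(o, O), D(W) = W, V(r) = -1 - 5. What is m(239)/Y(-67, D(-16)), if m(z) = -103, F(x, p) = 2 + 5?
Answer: 103/15 ≈ 6.8667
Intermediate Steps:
V(r) = -6
F(x, p) = 7
Y(O, o) = 1 + o (Y(O, o) = (o - 6) + 7 = (-6 + o) + 7 = 1 + o)
m(239)/Y(-67, D(-16)) = -103/(1 - 16) = -103/(-15) = -103*(-1/15) = 103/15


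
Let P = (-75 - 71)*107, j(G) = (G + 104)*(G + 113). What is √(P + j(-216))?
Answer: 3*I*√454 ≈ 63.922*I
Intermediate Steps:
j(G) = (104 + G)*(113 + G)
P = -15622 (P = -146*107 = -15622)
√(P + j(-216)) = √(-15622 + (11752 + (-216)² + 217*(-216))) = √(-15622 + (11752 + 46656 - 46872)) = √(-15622 + 11536) = √(-4086) = 3*I*√454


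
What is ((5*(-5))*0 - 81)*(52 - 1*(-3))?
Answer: -4455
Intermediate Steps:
((5*(-5))*0 - 81)*(52 - 1*(-3)) = (-25*0 - 81)*(52 + 3) = (0 - 81)*55 = -81*55 = -4455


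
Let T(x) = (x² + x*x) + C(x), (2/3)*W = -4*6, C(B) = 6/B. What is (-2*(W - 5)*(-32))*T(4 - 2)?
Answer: -28864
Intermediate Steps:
W = -36 (W = 3*(-4*6)/2 = (3/2)*(-24) = -36)
T(x) = 2*x² + 6/x (T(x) = (x² + x*x) + 6/x = (x² + x²) + 6/x = 2*x² + 6/x)
(-2*(W - 5)*(-32))*T(4 - 2) = (-2*(-36 - 5)*(-32))*(2*(3 + (4 - 2)³)/(4 - 2)) = (-2*(-41)*(-32))*(2*(3 + 2³)/2) = (82*(-32))*(2*(½)*(3 + 8)) = -5248*11/2 = -2624*11 = -28864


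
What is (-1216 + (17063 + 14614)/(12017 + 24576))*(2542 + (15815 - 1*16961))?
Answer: -62073713756/36593 ≈ -1.6963e+6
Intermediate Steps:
(-1216 + (17063 + 14614)/(12017 + 24576))*(2542 + (15815 - 1*16961)) = (-1216 + 31677/36593)*(2542 + (15815 - 16961)) = (-1216 + 31677*(1/36593))*(2542 - 1146) = (-1216 + 31677/36593)*1396 = -44465411/36593*1396 = -62073713756/36593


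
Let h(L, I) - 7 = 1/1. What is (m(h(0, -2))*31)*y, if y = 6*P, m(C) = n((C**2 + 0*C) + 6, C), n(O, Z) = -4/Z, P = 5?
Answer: -465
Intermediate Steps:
h(L, I) = 8 (h(L, I) = 7 + 1/1 = 7 + 1 = 8)
m(C) = -4/C
y = 30 (y = 6*5 = 30)
(m(h(0, -2))*31)*y = (-4/8*31)*30 = (-4*1/8*31)*30 = -1/2*31*30 = -31/2*30 = -465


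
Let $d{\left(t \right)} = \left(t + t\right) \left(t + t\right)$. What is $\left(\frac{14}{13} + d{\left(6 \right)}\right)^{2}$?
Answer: $\frac{3556996}{169} \approx 21047.0$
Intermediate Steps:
$d{\left(t \right)} = 4 t^{2}$ ($d{\left(t \right)} = 2 t 2 t = 4 t^{2}$)
$\left(\frac{14}{13} + d{\left(6 \right)}\right)^{2} = \left(\frac{14}{13} + 4 \cdot 6^{2}\right)^{2} = \left(14 \cdot \frac{1}{13} + 4 \cdot 36\right)^{2} = \left(\frac{14}{13} + 144\right)^{2} = \left(\frac{1886}{13}\right)^{2} = \frac{3556996}{169}$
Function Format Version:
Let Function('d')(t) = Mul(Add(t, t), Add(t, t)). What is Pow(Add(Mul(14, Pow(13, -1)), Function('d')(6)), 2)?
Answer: Rational(3556996, 169) ≈ 21047.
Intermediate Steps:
Function('d')(t) = Mul(4, Pow(t, 2)) (Function('d')(t) = Mul(Mul(2, t), Mul(2, t)) = Mul(4, Pow(t, 2)))
Pow(Add(Mul(14, Pow(13, -1)), Function('d')(6)), 2) = Pow(Add(Mul(14, Pow(13, -1)), Mul(4, Pow(6, 2))), 2) = Pow(Add(Mul(14, Rational(1, 13)), Mul(4, 36)), 2) = Pow(Add(Rational(14, 13), 144), 2) = Pow(Rational(1886, 13), 2) = Rational(3556996, 169)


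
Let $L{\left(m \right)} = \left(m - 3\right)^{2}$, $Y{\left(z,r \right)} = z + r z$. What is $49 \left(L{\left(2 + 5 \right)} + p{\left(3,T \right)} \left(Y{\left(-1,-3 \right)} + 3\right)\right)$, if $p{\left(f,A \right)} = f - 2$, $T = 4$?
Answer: $1029$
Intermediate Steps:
$p{\left(f,A \right)} = -2 + f$ ($p{\left(f,A \right)} = f - 2 = -2 + f$)
$L{\left(m \right)} = \left(-3 + m\right)^{2}$
$49 \left(L{\left(2 + 5 \right)} + p{\left(3,T \right)} \left(Y{\left(-1,-3 \right)} + 3\right)\right) = 49 \left(\left(-3 + \left(2 + 5\right)\right)^{2} + \left(-2 + 3\right) \left(- (1 - 3) + 3\right)\right) = 49 \left(\left(-3 + 7\right)^{2} + 1 \left(\left(-1\right) \left(-2\right) + 3\right)\right) = 49 \left(4^{2} + 1 \left(2 + 3\right)\right) = 49 \left(16 + 1 \cdot 5\right) = 49 \left(16 + 5\right) = 49 \cdot 21 = 1029$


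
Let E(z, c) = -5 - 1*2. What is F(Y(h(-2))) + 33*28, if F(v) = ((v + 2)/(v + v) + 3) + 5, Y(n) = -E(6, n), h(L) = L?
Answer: 13057/14 ≈ 932.64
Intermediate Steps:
E(z, c) = -7 (E(z, c) = -5 - 2 = -7)
Y(n) = 7 (Y(n) = -1*(-7) = 7)
F(v) = 8 + (2 + v)/(2*v) (F(v) = ((2 + v)/((2*v)) + 3) + 5 = ((2 + v)*(1/(2*v)) + 3) + 5 = ((2 + v)/(2*v) + 3) + 5 = (3 + (2 + v)/(2*v)) + 5 = 8 + (2 + v)/(2*v))
F(Y(h(-2))) + 33*28 = (17/2 + 1/7) + 33*28 = (17/2 + ⅐) + 924 = 121/14 + 924 = 13057/14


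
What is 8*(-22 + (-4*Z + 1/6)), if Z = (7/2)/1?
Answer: -860/3 ≈ -286.67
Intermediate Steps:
Z = 7/2 (Z = (7*(½))*1 = (7/2)*1 = 7/2 ≈ 3.5000)
8*(-22 + (-4*Z + 1/6)) = 8*(-22 + (-4*7/2 + 1/6)) = 8*(-22 + (-14 + ⅙)) = 8*(-22 - 83/6) = 8*(-215/6) = -860/3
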